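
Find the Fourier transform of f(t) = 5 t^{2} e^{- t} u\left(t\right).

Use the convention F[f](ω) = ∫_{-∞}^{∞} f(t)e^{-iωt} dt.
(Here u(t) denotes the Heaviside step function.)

F(ω) = \frac{10}{\left(i \omega + 1\right)^{3}}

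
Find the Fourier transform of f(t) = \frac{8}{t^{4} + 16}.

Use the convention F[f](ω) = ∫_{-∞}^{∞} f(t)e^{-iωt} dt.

F(ω) = \pi e^{- \sqrt{2} \left|{\omega}\right|} \sin{\left(\sqrt{2} \left|{\omega}\right| + \frac{\pi}{4} \right)}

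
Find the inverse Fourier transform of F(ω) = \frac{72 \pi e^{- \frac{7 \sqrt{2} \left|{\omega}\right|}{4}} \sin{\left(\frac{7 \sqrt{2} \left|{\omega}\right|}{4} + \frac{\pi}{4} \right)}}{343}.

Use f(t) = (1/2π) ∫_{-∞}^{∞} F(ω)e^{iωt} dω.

f(t) = \frac{9}{t^{4} + \frac{2401}{16}}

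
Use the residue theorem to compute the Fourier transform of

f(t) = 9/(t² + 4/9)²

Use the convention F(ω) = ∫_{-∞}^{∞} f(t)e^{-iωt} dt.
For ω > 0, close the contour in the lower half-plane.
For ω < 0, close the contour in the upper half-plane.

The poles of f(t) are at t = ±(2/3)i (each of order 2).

Let g(z) = f(z)e^{-iωz}; for large |z| the factor e^{-iωz} decays in the lower half-plane when ω > 0 and in the upper half-plane when ω < 0.

Case ω > 0 (lower half-plane, clockwise contour ⇒ F(ω) = -2πi·ΣRes):
  Res_{z = - \frac{2 i}{3}} g(z) = \frac{81 i \left(2 \omega + 3\right) e^{- \frac{2 \omega}{3}}}{32} (pole of order 2)
  F(ω) = -2πi·ΣRes = \frac{81 \pi \left(2 \omega + 3\right) e^{- \frac{2 \omega}{3}}}{16}

Case ω < 0 (upper half-plane, counterclockwise contour ⇒ F(ω) = +2πi·ΣRes):
  Res_{z = \frac{2 i}{3}} g(z) = \frac{81 i \left(2 \omega - 3\right) e^{\frac{2 \omega}{3}}}{32} (pole of order 2)
  F(ω) = 2πi·ΣRes = \frac{81 \pi \left(3 - 2 \omega\right) e^{\frac{2 \omega}{3}}}{16}

Both cases combine into a single formula in |ω|:

F(ω) = \frac{81 \pi \left(2 \left|{\omega}\right| + 3\right) e^{- \frac{2 \left|{\omega}\right|}{3}}}{16}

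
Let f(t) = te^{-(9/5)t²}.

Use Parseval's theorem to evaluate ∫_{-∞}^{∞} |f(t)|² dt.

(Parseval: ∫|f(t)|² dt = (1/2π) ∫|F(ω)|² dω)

∫|f(t)|² dt = \frac{5 \sqrt{10} \sqrt{\pi}}{216}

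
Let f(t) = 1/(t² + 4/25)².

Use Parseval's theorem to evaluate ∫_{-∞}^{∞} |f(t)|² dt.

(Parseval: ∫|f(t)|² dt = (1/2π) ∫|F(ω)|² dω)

∫|f(t)|² dt = \frac{390625 \pi}{2048}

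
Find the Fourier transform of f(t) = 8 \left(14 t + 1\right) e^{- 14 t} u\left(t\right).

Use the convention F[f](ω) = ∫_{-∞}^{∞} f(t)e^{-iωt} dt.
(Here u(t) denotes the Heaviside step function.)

F(ω) = \frac{8 \left(- i \omega - 28\right)}{\omega^{2} - 28 i \omega - 196}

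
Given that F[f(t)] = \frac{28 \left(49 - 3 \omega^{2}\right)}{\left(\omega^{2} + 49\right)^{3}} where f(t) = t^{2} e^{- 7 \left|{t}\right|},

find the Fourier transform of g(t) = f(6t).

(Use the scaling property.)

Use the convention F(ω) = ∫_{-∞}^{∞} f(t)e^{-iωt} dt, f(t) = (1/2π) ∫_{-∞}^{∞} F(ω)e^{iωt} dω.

F[g](ω) = \frac{18144 \left(588 - \omega^{2}\right)}{\left(\omega^{2} + 1764\right)^{3}}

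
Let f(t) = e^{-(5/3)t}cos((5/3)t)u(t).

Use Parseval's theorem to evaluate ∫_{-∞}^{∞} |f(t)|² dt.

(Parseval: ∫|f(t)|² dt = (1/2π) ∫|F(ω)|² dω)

∫|f(t)|² dt = \frac{9}{40}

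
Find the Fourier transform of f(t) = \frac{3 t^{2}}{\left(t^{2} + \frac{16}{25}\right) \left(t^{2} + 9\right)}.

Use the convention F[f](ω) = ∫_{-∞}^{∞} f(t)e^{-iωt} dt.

F(ω) = \frac{225 \pi e^{- 3 \left|{\omega}\right|}}{209} - \frac{60 \pi e^{- \frac{4 \left|{\omega}\right|}{5}}}{209}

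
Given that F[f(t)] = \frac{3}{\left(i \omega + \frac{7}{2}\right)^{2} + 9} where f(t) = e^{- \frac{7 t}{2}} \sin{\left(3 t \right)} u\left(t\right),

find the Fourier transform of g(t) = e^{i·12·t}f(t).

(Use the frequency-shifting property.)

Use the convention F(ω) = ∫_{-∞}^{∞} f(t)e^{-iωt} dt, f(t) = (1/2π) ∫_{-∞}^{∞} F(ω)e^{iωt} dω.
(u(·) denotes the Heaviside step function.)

F[g](ω) = \frac{12}{\left(2 i \left(\omega - 12\right) + 7\right)^{2} + 36}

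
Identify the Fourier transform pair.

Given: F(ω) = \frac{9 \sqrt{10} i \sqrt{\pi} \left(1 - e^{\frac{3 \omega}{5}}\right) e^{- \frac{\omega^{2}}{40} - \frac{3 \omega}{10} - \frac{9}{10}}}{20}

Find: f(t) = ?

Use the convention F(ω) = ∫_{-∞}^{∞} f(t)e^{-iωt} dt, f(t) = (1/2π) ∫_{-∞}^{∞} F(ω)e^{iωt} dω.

f(t) = 9 e^{- 10 t^{2}} \sin{\left(6 t \right)}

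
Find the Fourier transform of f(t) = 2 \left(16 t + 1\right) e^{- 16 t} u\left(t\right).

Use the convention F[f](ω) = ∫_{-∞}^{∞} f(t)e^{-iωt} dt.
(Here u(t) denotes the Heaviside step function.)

F(ω) = \frac{2 \left(- i \omega - 32\right)}{\omega^{2} - 32 i \omega - 256}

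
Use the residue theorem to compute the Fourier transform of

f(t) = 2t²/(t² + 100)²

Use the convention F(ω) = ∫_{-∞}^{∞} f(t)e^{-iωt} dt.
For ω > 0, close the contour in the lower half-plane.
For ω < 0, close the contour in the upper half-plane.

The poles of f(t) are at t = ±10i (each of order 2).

Let g(z) = f(z)e^{-iωz}; for large |z| the factor e^{-iωz} decays in the lower half-plane when ω > 0 and in the upper half-plane when ω < 0.

Case ω > 0 (lower half-plane, clockwise contour ⇒ F(ω) = -2πi·ΣRes):
  Res_{z = - 10 i} g(z) = \frac{i \left(1 - 10 \omega\right) e^{- 10 \omega}}{20} (pole of order 2)
  F(ω) = -2πi·ΣRes = \frac{\pi \left(1 - 10 \omega\right) e^{- 10 \omega}}{10}

Case ω < 0 (upper half-plane, counterclockwise contour ⇒ F(ω) = +2πi·ΣRes):
  Res_{z = 10 i} g(z) = \frac{i \left(- 10 \omega - 1\right) e^{10 \omega}}{20} (pole of order 2)
  F(ω) = 2πi·ΣRes = \frac{\pi \left(10 \omega + 1\right) e^{10 \omega}}{10}

Both cases combine into a single formula in |ω|:

F(ω) = \frac{\pi \left(1 - 10 \left|{\omega}\right|\right) e^{- 10 \left|{\omega}\right|}}{10}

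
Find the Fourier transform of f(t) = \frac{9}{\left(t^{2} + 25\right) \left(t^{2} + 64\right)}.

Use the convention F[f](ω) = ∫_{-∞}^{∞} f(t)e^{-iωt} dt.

F(ω) = \frac{3 \pi \left(8 e^{3 \left|{\omega}\right|} - 5\right) e^{- 8 \left|{\omega}\right|}}{520}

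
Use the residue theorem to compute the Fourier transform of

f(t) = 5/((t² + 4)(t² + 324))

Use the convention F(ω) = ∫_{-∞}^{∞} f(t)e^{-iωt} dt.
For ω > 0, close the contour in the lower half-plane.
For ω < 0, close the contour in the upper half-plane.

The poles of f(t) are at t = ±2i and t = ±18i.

Let g(z) = f(z)e^{-iωz}; for large |z| the factor e^{-iωz} decays in the lower half-plane when ω > 0 and in the upper half-plane when ω < 0.

Case ω > 0 (lower half-plane, clockwise contour ⇒ F(ω) = -2πi·ΣRes):
  Res_{z = - 2 i} g(z) = \frac{i e^{- 2 \omega}}{256}
  Res_{z = - 18 i} g(z) = - \frac{i e^{- 18 \omega}}{2304}
  F(ω) = -2πi·ΣRes = \frac{\pi \left(9 e^{16 \omega} - 1\right) e^{- 18 \omega}}{1152}

Case ω < 0 (upper half-plane, counterclockwise contour ⇒ F(ω) = +2πi·ΣRes):
  Res_{z = 2 i} g(z) = - \frac{i e^{2 \omega}}{256}
  Res_{z = 18 i} g(z) = \frac{i e^{18 \omega}}{2304}
  F(ω) = 2πi·ΣRes = \frac{\pi \left(9 - e^{16 \omega}\right) e^{2 \omega}}{1152}

Both cases combine into a single formula in |ω|:

F(ω) = \frac{\pi \left(9 e^{16 \left|{\omega}\right|} - 1\right) e^{- 18 \left|{\omega}\right|}}{1152}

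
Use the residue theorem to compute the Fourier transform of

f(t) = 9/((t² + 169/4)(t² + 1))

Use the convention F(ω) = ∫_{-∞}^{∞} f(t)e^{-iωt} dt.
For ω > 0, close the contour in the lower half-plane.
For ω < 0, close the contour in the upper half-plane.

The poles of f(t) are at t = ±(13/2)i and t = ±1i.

Let g(z) = f(z)e^{-iωz}; for large |z| the factor e^{-iωz} decays in the lower half-plane when ω > 0 and in the upper half-plane when ω < 0.

Case ω > 0 (lower half-plane, clockwise contour ⇒ F(ω) = -2πi·ΣRes):
  Res_{z = - \frac{13 i}{2}} g(z) = - \frac{12 i e^{- \frac{13 \omega}{2}}}{715}
  Res_{z = - i} g(z) = \frac{6 i e^{- \omega}}{55}
  F(ω) = -2πi·ΣRes = \frac{12 \pi e^{- \omega}}{55} - \frac{24 \pi e^{- \frac{13 \omega}{2}}}{715}

Case ω < 0 (upper half-plane, counterclockwise contour ⇒ F(ω) = +2πi·ΣRes):
  Res_{z = \frac{13 i}{2}} g(z) = \frac{12 i e^{\frac{13 \omega}{2}}}{715}
  Res_{z = i} g(z) = - \frac{6 i e^{\omega}}{55}
  F(ω) = 2πi·ΣRes = \frac{12 \pi \left(- 2 e^{\frac{13 \omega}{2}} + 13 e^{\omega}\right)}{715}

Both cases combine into a single formula in |ω|:

F(ω) = \frac{12 \pi e^{- \left|{\omega}\right|}}{55} - \frac{24 \pi e^{- \frac{13 \left|{\omega}\right|}{2}}}{715}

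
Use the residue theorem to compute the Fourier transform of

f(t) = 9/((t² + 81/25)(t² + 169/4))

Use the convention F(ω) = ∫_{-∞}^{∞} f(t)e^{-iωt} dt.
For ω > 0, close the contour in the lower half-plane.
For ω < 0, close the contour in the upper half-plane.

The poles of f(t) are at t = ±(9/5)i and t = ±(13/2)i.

Let g(z) = f(z)e^{-iωz}; for large |z| the factor e^{-iωz} decays in the lower half-plane when ω > 0 and in the upper half-plane when ω < 0.

Case ω > 0 (lower half-plane, clockwise contour ⇒ F(ω) = -2πi·ΣRes):
  Res_{z = - \frac{9 i}{5}} g(z) = \frac{250 i e^{- \frac{9 \omega}{5}}}{3901}
  Res_{z = - \frac{13 i}{2}} g(z) = - \frac{900 i e^{- \frac{13 \omega}{2}}}{50713}
  F(ω) = -2πi·ΣRes = - \frac{1800 \pi e^{- \frac{13 \omega}{2}}}{50713} + \frac{500 \pi e^{- \frac{9 \omega}{5}}}{3901}

Case ω < 0 (upper half-plane, counterclockwise contour ⇒ F(ω) = +2πi·ΣRes):
  Res_{z = \frac{9 i}{5}} g(z) = - \frac{250 i e^{\frac{9 \omega}{5}}}{3901}
  Res_{z = \frac{13 i}{2}} g(z) = \frac{900 i e^{\frac{13 \omega}{2}}}{50713}
  F(ω) = 2πi·ΣRes = \frac{100 \pi \left(65 e^{\frac{9 \omega}{5}} - 18 e^{\frac{13 \omega}{2}}\right)}{50713}

Both cases combine into a single formula in |ω|:

F(ω) = - \frac{1800 \pi e^{- \frac{13 \left|{\omega}\right|}{2}}}{50713} + \frac{500 \pi e^{- \frac{9 \left|{\omega}\right|}{5}}}{3901}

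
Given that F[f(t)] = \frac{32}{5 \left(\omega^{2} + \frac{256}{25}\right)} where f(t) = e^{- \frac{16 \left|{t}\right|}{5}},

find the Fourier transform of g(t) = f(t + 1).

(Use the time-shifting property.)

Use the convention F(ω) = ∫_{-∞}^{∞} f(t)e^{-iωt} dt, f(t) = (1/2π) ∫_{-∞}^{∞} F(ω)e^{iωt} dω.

F[g](ω) = \frac{160 e^{i \omega}}{25 \omega^{2} + 256}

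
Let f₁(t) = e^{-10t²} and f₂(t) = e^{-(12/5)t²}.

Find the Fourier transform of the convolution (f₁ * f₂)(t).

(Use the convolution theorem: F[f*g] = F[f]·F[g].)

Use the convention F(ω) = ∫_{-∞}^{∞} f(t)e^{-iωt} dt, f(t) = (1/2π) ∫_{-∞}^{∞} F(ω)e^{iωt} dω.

F[f₁*f₂](ω) = \frac{\sqrt{6} \pi e^{- \frac{31 \omega^{2}}{240}}}{12}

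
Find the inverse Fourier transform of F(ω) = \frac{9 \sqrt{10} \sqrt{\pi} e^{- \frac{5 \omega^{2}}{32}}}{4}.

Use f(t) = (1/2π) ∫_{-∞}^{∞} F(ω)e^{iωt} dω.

f(t) = 9 e^{- \frac{8 t^{2}}{5}}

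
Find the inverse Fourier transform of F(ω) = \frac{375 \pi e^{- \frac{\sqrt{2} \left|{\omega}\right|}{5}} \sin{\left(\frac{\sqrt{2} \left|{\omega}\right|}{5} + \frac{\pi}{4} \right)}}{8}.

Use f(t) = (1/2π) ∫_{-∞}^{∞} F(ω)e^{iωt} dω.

f(t) = \frac{3}{t^{4} + \frac{16}{625}}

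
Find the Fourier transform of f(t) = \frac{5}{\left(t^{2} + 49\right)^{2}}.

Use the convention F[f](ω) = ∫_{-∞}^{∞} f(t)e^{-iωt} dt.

F(ω) = \frac{5 \pi \left(7 \left|{\omega}\right| + 1\right) e^{- 7 \left|{\omega}\right|}}{686}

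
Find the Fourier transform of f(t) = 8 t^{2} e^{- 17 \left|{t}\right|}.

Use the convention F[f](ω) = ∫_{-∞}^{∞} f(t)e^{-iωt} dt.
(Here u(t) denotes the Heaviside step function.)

F(ω) = \frac{544 \left(289 - 3 \omega^{2}\right)}{\left(\omega^{2} + 289\right)^{3}}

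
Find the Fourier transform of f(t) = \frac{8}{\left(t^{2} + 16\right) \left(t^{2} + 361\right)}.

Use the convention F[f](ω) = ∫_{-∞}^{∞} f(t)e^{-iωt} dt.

F(ω) = \frac{2 \pi \left(19 e^{15 \left|{\omega}\right|} - 4\right) e^{- 19 \left|{\omega}\right|}}{6555}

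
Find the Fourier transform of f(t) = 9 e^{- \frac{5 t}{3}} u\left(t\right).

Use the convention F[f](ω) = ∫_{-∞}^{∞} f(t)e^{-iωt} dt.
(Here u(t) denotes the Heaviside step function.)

F(ω) = \frac{27}{3 i \omega + 5}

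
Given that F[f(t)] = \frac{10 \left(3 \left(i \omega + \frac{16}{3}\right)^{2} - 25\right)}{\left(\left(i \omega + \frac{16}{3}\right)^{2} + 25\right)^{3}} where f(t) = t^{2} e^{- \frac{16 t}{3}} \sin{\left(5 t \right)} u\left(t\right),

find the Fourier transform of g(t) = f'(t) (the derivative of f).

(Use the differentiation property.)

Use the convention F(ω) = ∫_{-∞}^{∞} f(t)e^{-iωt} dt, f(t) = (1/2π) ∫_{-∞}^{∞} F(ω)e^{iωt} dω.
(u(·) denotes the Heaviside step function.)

F[g](ω) = \frac{2430 i \omega \left(\left(3 i \omega + 16\right)^{2} - 75\right)}{\left(\left(3 i \omega + 16\right)^{2} + 225\right)^{3}}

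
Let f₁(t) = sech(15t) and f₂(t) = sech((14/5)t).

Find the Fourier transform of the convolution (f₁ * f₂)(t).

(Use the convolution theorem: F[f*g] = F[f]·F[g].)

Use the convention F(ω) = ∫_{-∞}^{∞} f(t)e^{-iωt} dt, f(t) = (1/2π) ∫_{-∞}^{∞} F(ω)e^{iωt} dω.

F[f₁*f₂](ω) = \frac{\pi^{2}}{42 \cosh{\left(\frac{\pi \omega}{30} \right)} \cosh{\left(\frac{5 \pi \omega}{28} \right)}}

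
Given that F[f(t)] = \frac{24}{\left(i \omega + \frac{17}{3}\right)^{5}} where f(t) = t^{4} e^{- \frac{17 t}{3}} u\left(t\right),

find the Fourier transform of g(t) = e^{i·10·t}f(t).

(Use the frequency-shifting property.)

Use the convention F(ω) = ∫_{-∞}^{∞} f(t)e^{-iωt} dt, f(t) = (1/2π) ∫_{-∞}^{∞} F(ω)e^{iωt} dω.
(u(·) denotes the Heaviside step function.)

F[g](ω) = \frac{5832}{\left(3 i \left(\omega - 10\right) + 17\right)^{5}}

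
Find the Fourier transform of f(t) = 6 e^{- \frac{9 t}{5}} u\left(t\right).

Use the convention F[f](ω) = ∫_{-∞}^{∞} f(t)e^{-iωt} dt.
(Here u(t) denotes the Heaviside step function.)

F(ω) = \frac{30}{5 i \omega + 9}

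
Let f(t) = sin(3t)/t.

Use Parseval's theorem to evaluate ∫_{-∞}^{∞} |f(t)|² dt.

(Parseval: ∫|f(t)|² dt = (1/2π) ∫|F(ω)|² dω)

∫|f(t)|² dt = 3 \pi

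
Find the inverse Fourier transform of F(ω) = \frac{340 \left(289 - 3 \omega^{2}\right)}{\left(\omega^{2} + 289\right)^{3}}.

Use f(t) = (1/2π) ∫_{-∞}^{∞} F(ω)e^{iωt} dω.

f(t) = 5 t^{2} e^{- 17 \left|{t}\right|}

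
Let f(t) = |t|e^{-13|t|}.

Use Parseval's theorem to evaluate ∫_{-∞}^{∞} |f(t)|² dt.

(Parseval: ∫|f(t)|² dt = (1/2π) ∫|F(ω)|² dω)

∫|f(t)|² dt = \frac{1}{4394}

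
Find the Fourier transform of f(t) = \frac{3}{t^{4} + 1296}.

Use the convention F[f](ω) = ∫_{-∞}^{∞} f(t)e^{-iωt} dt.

F(ω) = \frac{\pi e^{- 3 \sqrt{2} \left|{\omega}\right|} \sin{\left(3 \sqrt{2} \left|{\omega}\right| + \frac{\pi}{4} \right)}}{72}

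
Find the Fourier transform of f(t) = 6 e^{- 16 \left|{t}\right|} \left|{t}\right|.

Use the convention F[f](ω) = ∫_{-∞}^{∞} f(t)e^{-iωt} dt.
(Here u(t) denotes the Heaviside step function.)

F(ω) = \frac{12 \left(256 - \omega^{2}\right)}{\left(\omega^{2} + 256\right)^{2}}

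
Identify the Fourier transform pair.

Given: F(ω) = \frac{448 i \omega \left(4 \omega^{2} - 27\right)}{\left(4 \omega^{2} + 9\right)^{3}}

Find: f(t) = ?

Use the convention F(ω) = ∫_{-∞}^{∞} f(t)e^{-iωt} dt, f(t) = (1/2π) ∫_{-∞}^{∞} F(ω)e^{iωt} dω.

f(t) = 7 t e^{- \frac{3 \left|{t}\right|}{2}} \left|{t}\right|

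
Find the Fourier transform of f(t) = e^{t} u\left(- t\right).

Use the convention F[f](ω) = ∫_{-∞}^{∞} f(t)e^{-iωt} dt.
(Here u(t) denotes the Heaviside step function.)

F(ω) = \frac{i}{\omega + i}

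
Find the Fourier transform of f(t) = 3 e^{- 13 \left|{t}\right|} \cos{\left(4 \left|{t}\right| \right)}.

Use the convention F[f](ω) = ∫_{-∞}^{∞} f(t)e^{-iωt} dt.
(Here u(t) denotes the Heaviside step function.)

F(ω) = \frac{78 \left(\omega^{2} + 185\right)}{\omega^{4} + 306 \omega^{2} + 34225}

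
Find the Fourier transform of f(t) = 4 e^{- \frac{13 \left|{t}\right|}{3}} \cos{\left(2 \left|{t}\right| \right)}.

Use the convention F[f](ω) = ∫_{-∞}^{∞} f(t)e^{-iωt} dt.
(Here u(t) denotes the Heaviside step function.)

F(ω) = \frac{312 \left(9 \omega^{2} + 205\right)}{81 \omega^{4} + 2394 \omega^{2} + 42025}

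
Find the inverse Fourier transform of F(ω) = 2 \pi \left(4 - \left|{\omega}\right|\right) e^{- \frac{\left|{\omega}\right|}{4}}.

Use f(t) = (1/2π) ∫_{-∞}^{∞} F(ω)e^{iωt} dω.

f(t) = \frac{4 t^{2}}{\left(t^{2} + \frac{1}{16}\right)^{2}}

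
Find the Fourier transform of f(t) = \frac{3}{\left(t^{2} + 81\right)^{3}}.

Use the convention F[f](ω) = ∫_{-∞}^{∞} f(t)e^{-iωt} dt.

F(ω) = \frac{\pi \left(27 \omega^{2} + 9 \left|{\omega}\right| + 1\right) e^{- 9 \left|{\omega}\right|}}{52488}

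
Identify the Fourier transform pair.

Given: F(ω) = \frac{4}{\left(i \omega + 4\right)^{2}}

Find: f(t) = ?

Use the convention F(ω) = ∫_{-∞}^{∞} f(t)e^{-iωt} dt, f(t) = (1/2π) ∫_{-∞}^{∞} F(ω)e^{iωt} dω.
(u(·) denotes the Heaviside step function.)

f(t) = 4 t e^{- 4 t} u\left(t\right)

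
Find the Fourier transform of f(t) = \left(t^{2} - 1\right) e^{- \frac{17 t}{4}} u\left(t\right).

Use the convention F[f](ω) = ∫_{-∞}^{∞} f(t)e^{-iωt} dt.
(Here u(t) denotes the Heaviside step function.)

F(ω) = \frac{4 \left(128 i \omega - \left(4 i \omega + 17\right)^{3} + 544\right)}{\left(4 i \omega + 17\right)^{4}}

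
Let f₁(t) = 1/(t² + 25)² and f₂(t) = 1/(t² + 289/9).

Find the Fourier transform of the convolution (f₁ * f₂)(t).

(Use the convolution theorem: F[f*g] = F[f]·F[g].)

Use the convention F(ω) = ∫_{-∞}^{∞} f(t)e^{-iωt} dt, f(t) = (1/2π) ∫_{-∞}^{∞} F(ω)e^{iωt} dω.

F[f₁*f₂](ω) = \frac{3 \pi^{2} \left(5 \left|{\omega}\right| + 1\right) e^{- \frac{32 \left|{\omega}\right|}{3}}}{4250}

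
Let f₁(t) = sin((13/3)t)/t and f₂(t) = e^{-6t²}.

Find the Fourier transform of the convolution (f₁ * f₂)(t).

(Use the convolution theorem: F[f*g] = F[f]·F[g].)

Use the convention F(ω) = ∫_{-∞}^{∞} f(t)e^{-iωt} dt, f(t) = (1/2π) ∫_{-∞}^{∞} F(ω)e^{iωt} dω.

F[f₁*f₂](ω) = \begin{cases} \frac{\sqrt{6} \pi^{\frac{3}{2}} e^{- \frac{\omega^{2}}{24}}}{6} & \text{for}\: \omega > - \frac{13}{3} \wedge \omega < \frac{13}{3} \\0 & \text{otherwise} \end{cases}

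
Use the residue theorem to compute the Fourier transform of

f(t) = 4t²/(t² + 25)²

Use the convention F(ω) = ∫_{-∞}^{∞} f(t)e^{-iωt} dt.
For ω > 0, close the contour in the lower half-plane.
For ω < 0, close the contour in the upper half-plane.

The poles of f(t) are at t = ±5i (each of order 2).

Let g(z) = f(z)e^{-iωz}; for large |z| the factor e^{-iωz} decays in the lower half-plane when ω > 0 and in the upper half-plane when ω < 0.

Case ω > 0 (lower half-plane, clockwise contour ⇒ F(ω) = -2πi·ΣRes):
  Res_{z = - 5 i} g(z) = i \left(\frac{1}{5} - \omega\right) e^{- 5 \omega} (pole of order 2)
  F(ω) = -2πi·ΣRes = \frac{2 \pi \left(1 - 5 \omega\right) e^{- 5 \omega}}{5}

Case ω < 0 (upper half-plane, counterclockwise contour ⇒ F(ω) = +2πi·ΣRes):
  Res_{z = 5 i} g(z) = i \left(- \omega - \frac{1}{5}\right) e^{5 \omega} (pole of order 2)
  F(ω) = 2πi·ΣRes = \frac{2 \pi \left(5 \omega + 1\right) e^{5 \omega}}{5}

Both cases combine into a single formula in |ω|:

F(ω) = \frac{2 \pi \left(1 - 5 \left|{\omega}\right|\right) e^{- 5 \left|{\omega}\right|}}{5}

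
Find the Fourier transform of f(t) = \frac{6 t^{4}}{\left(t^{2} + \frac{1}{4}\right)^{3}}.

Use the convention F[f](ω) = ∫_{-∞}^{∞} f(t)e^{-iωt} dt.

F(ω) = \frac{3 \pi \left(\omega^{2} - 10 \left|{\omega}\right| + 12\right) e^{- \frac{\left|{\omega}\right|}{2}}}{8}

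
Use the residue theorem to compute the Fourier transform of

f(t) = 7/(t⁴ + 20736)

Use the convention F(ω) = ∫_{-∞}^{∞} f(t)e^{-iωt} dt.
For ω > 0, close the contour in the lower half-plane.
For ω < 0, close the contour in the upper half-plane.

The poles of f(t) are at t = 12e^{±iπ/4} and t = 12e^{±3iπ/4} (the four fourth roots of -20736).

Let g(z) = f(z)e^{-iωz}; for large |z| the factor e^{-iωz} decays in the lower half-plane when ω > 0 and in the upper half-plane when ω < 0.

Case ω > 0 (lower half-plane, clockwise contour ⇒ F(ω) = -2πi·ΣRes):
  Res_{z = - 6 \sqrt{2} - 6 \sqrt{2} i} g(z) = \frac{7 \sqrt{2} i \left(1 - i\right) e^{6 \sqrt{2} \omega \left(-1 + i\right)}}{13824}
  Res_{z = 6 \sqrt{2} - 6 \sqrt{2} i} g(z) = \frac{7 \sqrt{2} i \left(1 + i\right) e^{- 6 \sqrt{2} \omega \left(1 + i\right)}}{13824}
  F(ω) = -2πi·ΣRes = \frac{7 \sqrt{2} \pi \left(1 - i\right) \left(e^{12 \sqrt{2} i \omega} + i\right) e^{- 6 \sqrt{2} \omega \left(1 + i\right)}}{6912} = \frac{7 \pi e^{- 6 \sqrt{2} \omega} \sin{\left(6 \sqrt{2} \omega + \frac{\pi}{4} \right)}}{1728}

Case ω < 0 (upper half-plane, counterclockwise contour ⇒ F(ω) = +2πi·ΣRes):
  Res_{z = 6 \sqrt{2} + 6 \sqrt{2} i} g(z) = \frac{7 \sqrt{2} i \left(-1 + i\right) e^{6 \sqrt{2} \omega \left(1 - i\right)}}{13824}
  Res_{z = - 6 \sqrt{2} + 6 \sqrt{2} i} g(z) = \frac{7 \sqrt{2} \left(1 - i\right) e^{6 \sqrt{2} \omega \left(1 + i\right)}}{13824}
  F(ω) = 2πi·ΣRes = - \frac{7 \sqrt{2} i \pi \left(i \left(1 - i\right) e^{6 \sqrt{2} \omega \left(1 - i\right)} - \left(1 - i\right) e^{6 \sqrt{2} \omega \left(1 + i\right)}\right)}{6912} = \frac{7 \pi e^{6 \sqrt{2} \omega} \cos{\left(6 \sqrt{2} \omega + \frac{\pi}{4} \right)}}{1728}

Both cases combine into a single formula in |ω|:

F(ω) = \frac{7 \pi e^{- 6 \sqrt{2} \left|{\omega}\right|} \sin{\left(6 \sqrt{2} \left|{\omega}\right| + \frac{\pi}{4} \right)}}{1728}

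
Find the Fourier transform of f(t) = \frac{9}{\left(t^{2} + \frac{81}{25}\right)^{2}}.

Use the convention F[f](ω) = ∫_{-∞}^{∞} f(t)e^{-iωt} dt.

F(ω) = \frac{25 \pi \left(9 \left|{\omega}\right| + 5\right) e^{- \frac{9 \left|{\omega}\right|}{5}}}{162}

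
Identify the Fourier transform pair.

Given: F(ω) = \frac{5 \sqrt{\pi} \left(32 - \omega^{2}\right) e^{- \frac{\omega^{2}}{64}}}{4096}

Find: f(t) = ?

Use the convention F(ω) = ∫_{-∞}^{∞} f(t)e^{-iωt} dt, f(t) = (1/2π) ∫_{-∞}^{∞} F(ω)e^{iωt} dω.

f(t) = 5 t^{2} e^{- 16 t^{2}}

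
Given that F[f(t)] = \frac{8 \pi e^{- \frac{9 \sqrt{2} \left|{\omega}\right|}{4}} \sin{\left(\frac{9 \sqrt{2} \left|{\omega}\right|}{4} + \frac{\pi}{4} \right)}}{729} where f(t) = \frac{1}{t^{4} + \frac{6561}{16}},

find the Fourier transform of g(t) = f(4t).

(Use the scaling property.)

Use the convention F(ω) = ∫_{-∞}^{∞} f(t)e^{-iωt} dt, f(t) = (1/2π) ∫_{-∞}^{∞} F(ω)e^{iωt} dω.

F[g](ω) = \frac{2 \pi e^{- \frac{9 \sqrt{2} \left|{\omega}\right|}{16}} \sin{\left(\frac{9 \sqrt{2} \left|{\omega}\right|}{16} + \frac{\pi}{4} \right)}}{729}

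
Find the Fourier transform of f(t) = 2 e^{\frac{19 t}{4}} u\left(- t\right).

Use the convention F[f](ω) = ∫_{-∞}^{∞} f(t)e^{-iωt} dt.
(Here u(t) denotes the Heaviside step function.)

F(ω) = - \frac{8}{4 i \omega - 19}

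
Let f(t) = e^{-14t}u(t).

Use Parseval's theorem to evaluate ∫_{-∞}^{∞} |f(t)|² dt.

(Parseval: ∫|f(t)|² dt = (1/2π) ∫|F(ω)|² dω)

∫|f(t)|² dt = \frac{1}{28}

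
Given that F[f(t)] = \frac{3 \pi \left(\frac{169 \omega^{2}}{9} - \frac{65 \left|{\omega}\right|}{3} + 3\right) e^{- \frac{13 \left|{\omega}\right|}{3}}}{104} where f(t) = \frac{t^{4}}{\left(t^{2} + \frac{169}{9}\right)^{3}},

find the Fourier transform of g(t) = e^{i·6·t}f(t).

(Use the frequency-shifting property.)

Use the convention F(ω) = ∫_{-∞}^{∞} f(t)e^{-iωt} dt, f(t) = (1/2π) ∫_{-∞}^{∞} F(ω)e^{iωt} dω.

F[g](ω) = \frac{\pi \left(169 \left(\omega - 6\right)^{2} - 195 \left|{\omega - 6}\right| + 27\right) e^{- \frac{13 \left|{\omega - 6}\right|}{3}}}{312}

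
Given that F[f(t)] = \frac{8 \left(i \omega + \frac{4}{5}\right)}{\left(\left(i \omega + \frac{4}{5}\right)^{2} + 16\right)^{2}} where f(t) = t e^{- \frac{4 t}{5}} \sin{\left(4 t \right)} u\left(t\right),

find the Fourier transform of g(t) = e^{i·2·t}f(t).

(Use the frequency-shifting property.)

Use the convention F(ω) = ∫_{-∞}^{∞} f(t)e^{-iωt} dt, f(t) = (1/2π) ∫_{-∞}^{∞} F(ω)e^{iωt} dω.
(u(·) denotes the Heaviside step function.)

F[g](ω) = \frac{1000 \left(5 i \left(\omega - 2\right) + 4\right)}{\left(\left(5 i \left(\omega - 2\right) + 4\right)^{2} + 400\right)^{2}}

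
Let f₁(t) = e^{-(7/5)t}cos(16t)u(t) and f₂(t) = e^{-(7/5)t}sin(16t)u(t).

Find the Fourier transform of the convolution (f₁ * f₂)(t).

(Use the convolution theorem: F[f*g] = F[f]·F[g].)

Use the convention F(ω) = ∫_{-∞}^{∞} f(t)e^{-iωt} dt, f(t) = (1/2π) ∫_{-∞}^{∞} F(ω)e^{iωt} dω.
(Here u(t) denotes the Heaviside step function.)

F[f₁*f₂](ω) = \frac{2000 \left(5 i \omega + 7\right)}{\left(\left(5 i \omega + 7\right)^{2} + 6400\right)^{2}}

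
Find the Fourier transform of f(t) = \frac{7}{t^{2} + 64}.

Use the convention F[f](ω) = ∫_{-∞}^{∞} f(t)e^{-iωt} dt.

F(ω) = \frac{7 \pi e^{- 8 \left|{\omega}\right|}}{8}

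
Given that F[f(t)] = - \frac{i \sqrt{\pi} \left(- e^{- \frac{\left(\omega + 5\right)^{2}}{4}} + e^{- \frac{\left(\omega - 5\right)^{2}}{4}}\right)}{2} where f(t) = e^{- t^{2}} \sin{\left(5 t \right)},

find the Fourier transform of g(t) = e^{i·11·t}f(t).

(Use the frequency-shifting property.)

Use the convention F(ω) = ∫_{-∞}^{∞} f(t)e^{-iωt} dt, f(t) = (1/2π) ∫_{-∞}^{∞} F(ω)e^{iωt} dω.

F[g](ω) = \frac{i \sqrt{\pi} \left(- e^{5 \omega} + e^{55}\right) e^{- \frac{\omega^{2}}{4} + 3 \omega - 64}}{2}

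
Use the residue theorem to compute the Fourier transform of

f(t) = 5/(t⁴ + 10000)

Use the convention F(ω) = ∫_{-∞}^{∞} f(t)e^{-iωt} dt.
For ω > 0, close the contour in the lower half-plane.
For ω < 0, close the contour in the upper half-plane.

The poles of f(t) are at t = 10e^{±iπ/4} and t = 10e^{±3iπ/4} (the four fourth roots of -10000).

Let g(z) = f(z)e^{-iωz}; for large |z| the factor e^{-iωz} decays in the lower half-plane when ω > 0 and in the upper half-plane when ω < 0.

Case ω > 0 (lower half-plane, clockwise contour ⇒ F(ω) = -2πi·ΣRes):
  Res_{z = - 5 \sqrt{2} - 5 \sqrt{2} i} g(z) = \frac{\sqrt{2} i \left(1 - i\right) e^{5 \sqrt{2} \omega \left(-1 + i\right)}}{1600}
  Res_{z = 5 \sqrt{2} - 5 \sqrt{2} i} g(z) = \frac{\sqrt{2} i \left(1 + i\right) e^{- 5 \sqrt{2} \omega \left(1 + i\right)}}{1600}
  F(ω) = -2πi·ΣRes = \frac{\sqrt{2} \pi \left(1 - i\right) \left(e^{10 \sqrt{2} i \omega} + i\right) e^{- 5 \sqrt{2} \omega \left(1 + i\right)}}{800} = \frac{\pi e^{- 5 \sqrt{2} \omega} \sin{\left(5 \sqrt{2} \omega + \frac{\pi}{4} \right)}}{200}

Case ω < 0 (upper half-plane, counterclockwise contour ⇒ F(ω) = +2πi·ΣRes):
  Res_{z = 5 \sqrt{2} + 5 \sqrt{2} i} g(z) = \frac{\sqrt{2} i \left(-1 + i\right) e^{5 \sqrt{2} \omega \left(1 - i\right)}}{1600}
  Res_{z = - 5 \sqrt{2} + 5 \sqrt{2} i} g(z) = \frac{\sqrt{2} \left(1 - i\right) e^{5 \sqrt{2} \omega \left(1 + i\right)}}{1600}
  F(ω) = 2πi·ΣRes = - \frac{\sqrt{2} i \pi \left(i \left(1 - i\right) e^{5 \sqrt{2} \omega \left(1 - i\right)} - \left(1 - i\right) e^{5 \sqrt{2} \omega \left(1 + i\right)}\right)}{800} = \frac{\pi e^{5 \sqrt{2} \omega} \cos{\left(5 \sqrt{2} \omega + \frac{\pi}{4} \right)}}{200}

Both cases combine into a single formula in |ω|:

F(ω) = \frac{\pi e^{- 5 \sqrt{2} \left|{\omega}\right|} \sin{\left(5 \sqrt{2} \left|{\omega}\right| + \frac{\pi}{4} \right)}}{200}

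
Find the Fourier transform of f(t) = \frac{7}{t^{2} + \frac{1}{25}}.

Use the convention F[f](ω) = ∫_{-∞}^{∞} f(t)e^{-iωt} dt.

F(ω) = 35 \pi e^{- \frac{\left|{\omega}\right|}{5}}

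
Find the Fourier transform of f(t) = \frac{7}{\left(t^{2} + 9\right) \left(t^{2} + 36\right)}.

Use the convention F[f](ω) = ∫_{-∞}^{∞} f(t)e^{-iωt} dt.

F(ω) = \frac{7 \pi \left(2 e^{3 \left|{\omega}\right|} - 1\right) e^{- 6 \left|{\omega}\right|}}{162}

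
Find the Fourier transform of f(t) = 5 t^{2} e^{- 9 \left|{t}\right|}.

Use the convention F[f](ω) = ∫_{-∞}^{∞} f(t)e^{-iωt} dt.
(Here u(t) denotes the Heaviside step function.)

F(ω) = \frac{540 \left(27 - \omega^{2}\right)}{\left(\omega^{2} + 81\right)^{3}}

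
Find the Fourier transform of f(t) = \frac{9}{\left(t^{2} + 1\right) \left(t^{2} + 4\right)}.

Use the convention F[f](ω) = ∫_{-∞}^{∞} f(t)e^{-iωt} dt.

F(ω) = \frac{3 \pi \left(2 e^{\left|{\omega}\right|} - 1\right) e^{- 2 \left|{\omega}\right|}}{2}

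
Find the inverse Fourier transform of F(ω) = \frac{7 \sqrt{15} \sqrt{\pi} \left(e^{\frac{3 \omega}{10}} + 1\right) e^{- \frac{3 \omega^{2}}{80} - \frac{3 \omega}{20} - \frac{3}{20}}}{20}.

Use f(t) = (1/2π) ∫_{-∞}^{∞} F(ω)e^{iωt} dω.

f(t) = 7 e^{- \frac{20 t^{2}}{3}} \cos{\left(2 t \right)}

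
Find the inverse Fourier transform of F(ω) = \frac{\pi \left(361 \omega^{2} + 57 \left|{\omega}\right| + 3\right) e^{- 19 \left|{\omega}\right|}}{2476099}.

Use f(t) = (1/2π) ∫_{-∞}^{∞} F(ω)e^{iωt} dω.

f(t) = \frac{8}{\left(t^{2} + 361\right)^{3}}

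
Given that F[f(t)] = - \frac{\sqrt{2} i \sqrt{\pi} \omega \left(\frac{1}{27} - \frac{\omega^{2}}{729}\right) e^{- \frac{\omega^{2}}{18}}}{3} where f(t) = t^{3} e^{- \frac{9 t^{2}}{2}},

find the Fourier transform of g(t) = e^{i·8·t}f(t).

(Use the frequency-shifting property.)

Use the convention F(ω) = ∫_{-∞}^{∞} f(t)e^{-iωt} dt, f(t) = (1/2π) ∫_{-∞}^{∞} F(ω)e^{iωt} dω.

F[g](ω) = \frac{\sqrt{2} i \sqrt{\pi} \left(\omega - 8\right) \left(\left(\omega - 8\right)^{2} - 27\right) e^{- \frac{\left(\omega - 8\right)^{2}}{18}}}{2187}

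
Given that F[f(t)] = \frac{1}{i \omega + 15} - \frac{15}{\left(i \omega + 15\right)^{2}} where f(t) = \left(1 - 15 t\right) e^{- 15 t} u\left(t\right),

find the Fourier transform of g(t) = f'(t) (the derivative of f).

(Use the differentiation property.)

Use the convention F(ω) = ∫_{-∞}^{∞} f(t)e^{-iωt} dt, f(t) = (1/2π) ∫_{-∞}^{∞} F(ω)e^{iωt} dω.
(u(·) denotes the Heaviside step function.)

F[g](ω) = \frac{\omega^{2}}{\omega^{2} - 30 i \omega - 225}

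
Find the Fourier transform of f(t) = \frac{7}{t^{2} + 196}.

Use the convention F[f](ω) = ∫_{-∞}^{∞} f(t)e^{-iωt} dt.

F(ω) = \frac{\pi e^{- 14 \left|{\omega}\right|}}{2}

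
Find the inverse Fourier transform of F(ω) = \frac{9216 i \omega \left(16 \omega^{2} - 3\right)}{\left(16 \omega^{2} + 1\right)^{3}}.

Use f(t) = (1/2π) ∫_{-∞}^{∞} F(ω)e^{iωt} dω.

f(t) = 9 t e^{- \frac{\left|{t}\right|}{4}} \left|{t}\right|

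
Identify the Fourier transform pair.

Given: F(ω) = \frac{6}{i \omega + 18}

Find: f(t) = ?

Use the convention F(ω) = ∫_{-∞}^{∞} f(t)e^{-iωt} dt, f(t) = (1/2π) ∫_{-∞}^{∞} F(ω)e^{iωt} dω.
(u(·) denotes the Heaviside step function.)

f(t) = 6 e^{- 18 t} u\left(t\right)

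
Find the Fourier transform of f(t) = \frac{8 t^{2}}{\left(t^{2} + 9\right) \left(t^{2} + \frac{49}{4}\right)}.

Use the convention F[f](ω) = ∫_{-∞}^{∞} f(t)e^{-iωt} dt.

F(ω) = - \frac{96 \pi e^{- 3 \left|{\omega}\right|}}{13} + \frac{112 \pi e^{- \frac{7 \left|{\omega}\right|}{2}}}{13}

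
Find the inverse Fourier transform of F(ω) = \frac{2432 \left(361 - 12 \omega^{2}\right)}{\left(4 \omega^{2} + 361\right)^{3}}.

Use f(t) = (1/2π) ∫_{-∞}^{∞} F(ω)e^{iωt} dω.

f(t) = 4 t^{2} e^{- \frac{19 \left|{t}\right|}{2}}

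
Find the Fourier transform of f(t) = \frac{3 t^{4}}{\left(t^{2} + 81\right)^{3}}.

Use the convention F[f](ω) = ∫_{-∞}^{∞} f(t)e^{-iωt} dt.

F(ω) = \frac{\pi \left(27 \omega^{2} - 15 \left|{\omega}\right| + 1\right) e^{- 9 \left|{\omega}\right|}}{8}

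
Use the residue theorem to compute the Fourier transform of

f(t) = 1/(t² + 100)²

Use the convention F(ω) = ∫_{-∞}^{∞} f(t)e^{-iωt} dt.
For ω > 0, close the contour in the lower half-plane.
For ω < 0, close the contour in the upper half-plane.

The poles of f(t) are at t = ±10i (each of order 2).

Let g(z) = f(z)e^{-iωz}; for large |z| the factor e^{-iωz} decays in the lower half-plane when ω > 0 and in the upper half-plane when ω < 0.

Case ω > 0 (lower half-plane, clockwise contour ⇒ F(ω) = -2πi·ΣRes):
  Res_{z = - 10 i} g(z) = \frac{i \left(10 \omega + 1\right) e^{- 10 \omega}}{4000} (pole of order 2)
  F(ω) = -2πi·ΣRes = \frac{\pi \left(10 \omega + 1\right) e^{- 10 \omega}}{2000}

Case ω < 0 (upper half-plane, counterclockwise contour ⇒ F(ω) = +2πi·ΣRes):
  Res_{z = 10 i} g(z) = \frac{i \left(10 \omega - 1\right) e^{10 \omega}}{4000} (pole of order 2)
  F(ω) = 2πi·ΣRes = \frac{\pi \left(1 - 10 \omega\right) e^{10 \omega}}{2000}

Both cases combine into a single formula in |ω|:

F(ω) = \frac{\pi \left(10 \left|{\omega}\right| + 1\right) e^{- 10 \left|{\omega}\right|}}{2000}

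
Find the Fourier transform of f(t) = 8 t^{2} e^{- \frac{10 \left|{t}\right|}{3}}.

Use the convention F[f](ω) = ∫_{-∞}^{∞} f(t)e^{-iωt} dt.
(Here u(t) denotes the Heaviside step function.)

F(ω) = \frac{8640 \left(100 - 27 \omega^{2}\right)}{\left(9 \omega^{2} + 100\right)^{3}}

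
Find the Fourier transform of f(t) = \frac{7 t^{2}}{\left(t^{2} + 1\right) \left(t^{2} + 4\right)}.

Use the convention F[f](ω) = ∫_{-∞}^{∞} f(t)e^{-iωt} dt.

F(ω) = \frac{7 \pi \left(2 - e^{\left|{\omega}\right|}\right) e^{- 2 \left|{\omega}\right|}}{3}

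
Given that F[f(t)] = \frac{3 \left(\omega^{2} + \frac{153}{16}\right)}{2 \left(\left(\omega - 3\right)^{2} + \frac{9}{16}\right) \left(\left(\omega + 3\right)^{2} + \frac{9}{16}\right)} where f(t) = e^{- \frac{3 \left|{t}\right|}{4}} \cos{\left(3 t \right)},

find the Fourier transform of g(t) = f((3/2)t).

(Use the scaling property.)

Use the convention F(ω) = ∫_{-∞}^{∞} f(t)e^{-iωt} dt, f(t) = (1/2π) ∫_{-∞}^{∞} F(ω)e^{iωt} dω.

F[g](ω) = \frac{144 \left(64 \omega^{2} + 1377\right)}{4096 \omega^{4} - 155520 \omega^{2} + 1896129}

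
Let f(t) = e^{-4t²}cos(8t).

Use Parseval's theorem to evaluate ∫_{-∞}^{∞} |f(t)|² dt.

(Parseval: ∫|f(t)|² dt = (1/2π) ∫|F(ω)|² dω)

∫|f(t)|² dt = \frac{\sqrt{2} \sqrt{\pi} \left(1 + e^{8}\right)}{8 e^{8}}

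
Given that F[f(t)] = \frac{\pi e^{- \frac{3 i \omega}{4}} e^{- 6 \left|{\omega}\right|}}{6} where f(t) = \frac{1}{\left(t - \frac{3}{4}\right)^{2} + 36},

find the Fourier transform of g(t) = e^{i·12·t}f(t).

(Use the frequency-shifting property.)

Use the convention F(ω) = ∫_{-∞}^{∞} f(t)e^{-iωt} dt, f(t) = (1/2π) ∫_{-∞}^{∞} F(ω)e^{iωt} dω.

F[g](ω) = \frac{\pi e^{- \frac{3 i \left(\omega - 12\right)}{4} - 6 \left|{\omega - 12}\right|}}{6}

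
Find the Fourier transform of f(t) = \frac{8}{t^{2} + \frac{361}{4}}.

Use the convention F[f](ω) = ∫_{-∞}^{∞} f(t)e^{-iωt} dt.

F(ω) = \frac{16 \pi e^{- \frac{19 \left|{\omega}\right|}{2}}}{19}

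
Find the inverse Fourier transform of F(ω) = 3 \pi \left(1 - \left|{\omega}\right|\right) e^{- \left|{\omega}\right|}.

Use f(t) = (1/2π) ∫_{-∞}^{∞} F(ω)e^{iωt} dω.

f(t) = \frac{6 t^{2}}{\left(t^{2} + 1\right)^{2}}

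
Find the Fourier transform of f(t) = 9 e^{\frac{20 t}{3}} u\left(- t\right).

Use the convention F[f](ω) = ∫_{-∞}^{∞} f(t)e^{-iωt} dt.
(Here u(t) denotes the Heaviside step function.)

F(ω) = - \frac{27}{3 i \omega - 20}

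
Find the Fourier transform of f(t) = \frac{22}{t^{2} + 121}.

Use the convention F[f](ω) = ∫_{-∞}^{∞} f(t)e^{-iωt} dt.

F(ω) = 2 \pi e^{- 11 \left|{\omega}\right|}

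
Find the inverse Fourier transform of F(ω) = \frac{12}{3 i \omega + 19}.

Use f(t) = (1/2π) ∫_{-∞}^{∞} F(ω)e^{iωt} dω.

f(t) = 4 e^{- \frac{19 t}{3}} u\left(t\right)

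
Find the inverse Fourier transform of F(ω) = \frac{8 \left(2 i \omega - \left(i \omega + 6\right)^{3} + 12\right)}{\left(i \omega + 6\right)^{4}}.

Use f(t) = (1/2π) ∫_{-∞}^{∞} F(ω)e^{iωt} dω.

f(t) = 8 \left(t^{2} - 1\right) e^{- 6 t} u\left(t\right)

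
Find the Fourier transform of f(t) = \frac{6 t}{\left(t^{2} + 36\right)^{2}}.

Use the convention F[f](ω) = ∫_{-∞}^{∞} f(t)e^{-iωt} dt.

F(ω) = - \frac{i \pi \omega e^{- 6 \left|{\omega}\right|}}{2}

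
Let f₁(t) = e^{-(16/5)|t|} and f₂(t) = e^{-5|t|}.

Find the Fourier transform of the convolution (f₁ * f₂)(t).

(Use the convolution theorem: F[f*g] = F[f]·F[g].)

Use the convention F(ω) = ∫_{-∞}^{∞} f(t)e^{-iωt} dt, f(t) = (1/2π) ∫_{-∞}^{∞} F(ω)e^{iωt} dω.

F[f₁*f₂](ω) = \frac{1600}{\left(\omega^{2} + 25\right) \left(25 \omega^{2} + 256\right)}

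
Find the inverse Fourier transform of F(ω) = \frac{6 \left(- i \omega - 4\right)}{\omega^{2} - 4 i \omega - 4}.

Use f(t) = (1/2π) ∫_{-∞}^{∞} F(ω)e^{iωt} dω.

f(t) = 6 \left(2 t + 1\right) e^{- 2 t} u\left(t\right)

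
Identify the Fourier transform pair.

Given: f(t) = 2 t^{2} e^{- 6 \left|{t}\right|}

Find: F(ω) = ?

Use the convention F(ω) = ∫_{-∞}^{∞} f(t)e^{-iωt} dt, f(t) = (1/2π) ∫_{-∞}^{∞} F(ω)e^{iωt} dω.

F(ω) = \frac{144 \left(12 - \omega^{2}\right)}{\left(\omega^{2} + 36\right)^{3}}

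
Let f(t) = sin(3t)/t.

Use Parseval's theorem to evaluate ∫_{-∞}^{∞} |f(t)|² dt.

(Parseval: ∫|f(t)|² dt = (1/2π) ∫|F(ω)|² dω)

∫|f(t)|² dt = 3 \pi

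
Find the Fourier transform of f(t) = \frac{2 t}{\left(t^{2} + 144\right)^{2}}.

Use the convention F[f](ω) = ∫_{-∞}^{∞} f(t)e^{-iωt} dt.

F(ω) = - \frac{i \pi \omega e^{- 12 \left|{\omega}\right|}}{12}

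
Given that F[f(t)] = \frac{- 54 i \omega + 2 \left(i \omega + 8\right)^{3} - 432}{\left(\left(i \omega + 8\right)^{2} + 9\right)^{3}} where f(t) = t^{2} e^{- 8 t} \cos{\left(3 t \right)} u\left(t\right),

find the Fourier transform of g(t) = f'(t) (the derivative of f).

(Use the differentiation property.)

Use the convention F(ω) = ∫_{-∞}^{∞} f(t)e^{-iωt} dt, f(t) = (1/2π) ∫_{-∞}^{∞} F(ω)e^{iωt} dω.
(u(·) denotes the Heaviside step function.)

F[g](ω) = - \frac{2 i \omega \left(27 i \omega - \left(i \omega + 8\right)^{3} + 216\right)}{\left(\left(i \omega + 8\right)^{2} + 9\right)^{3}}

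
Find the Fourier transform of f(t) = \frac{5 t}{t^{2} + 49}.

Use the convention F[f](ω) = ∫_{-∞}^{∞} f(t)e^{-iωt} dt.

F(ω) = - 5 i \pi e^{- 7 \left|{\omega}\right|} \operatorname{sign}{\left(\omega \right)}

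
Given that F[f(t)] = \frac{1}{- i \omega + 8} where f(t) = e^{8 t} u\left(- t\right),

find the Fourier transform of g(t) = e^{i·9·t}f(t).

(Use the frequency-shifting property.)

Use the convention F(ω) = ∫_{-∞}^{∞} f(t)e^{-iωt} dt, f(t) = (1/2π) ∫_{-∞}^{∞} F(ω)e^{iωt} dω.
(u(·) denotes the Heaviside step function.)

F[g](ω) = \frac{i}{\omega - 9 + 8 i}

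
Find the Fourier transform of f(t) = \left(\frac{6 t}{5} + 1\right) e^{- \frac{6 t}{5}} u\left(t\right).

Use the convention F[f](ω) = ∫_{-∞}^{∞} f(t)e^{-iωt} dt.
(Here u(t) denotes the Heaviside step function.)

F(ω) = \frac{5 \left(- 5 i \omega - 12\right)}{25 \omega^{2} - 60 i \omega - 36}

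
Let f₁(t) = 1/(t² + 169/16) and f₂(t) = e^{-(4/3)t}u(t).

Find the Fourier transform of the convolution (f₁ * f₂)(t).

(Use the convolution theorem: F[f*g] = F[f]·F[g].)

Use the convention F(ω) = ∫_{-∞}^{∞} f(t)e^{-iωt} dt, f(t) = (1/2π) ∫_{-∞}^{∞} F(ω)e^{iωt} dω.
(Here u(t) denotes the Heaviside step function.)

F[f₁*f₂](ω) = \frac{12 \pi e^{- \frac{13 \left|{\omega}\right|}{4}}}{13 \left(3 i \omega + 4\right)}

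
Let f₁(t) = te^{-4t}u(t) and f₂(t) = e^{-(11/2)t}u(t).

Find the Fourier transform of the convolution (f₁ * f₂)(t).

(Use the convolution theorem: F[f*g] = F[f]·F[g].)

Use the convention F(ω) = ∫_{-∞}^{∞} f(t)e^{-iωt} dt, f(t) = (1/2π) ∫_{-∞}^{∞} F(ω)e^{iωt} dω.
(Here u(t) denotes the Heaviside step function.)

F[f₁*f₂](ω) = \frac{2}{\left(i \omega + 4\right)^{2} \left(2 i \omega + 11\right)}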